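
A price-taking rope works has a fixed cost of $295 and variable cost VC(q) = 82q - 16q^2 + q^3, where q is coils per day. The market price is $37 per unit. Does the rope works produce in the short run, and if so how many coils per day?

From TC, MC = TC'(q) = 82 - 32q + 3q^2 and AVC = VC/q = 82 - 16q + q^2.
AVC hits its minimum where MC = AVC, at q = 8, giving min AVC = 82 - 16·8 + 8^2 = $18.
P = $37 exceeds min AVC = $18, so the firm stays open.
Set P = MC: 37 = 82 - 32q + 3q^2 → 45 - 32q + 3q^2 = 0. The roots are q = 5/3 and q = 9; the profit-maximizing output is on the rising part of MC, so q* = 9.
Check: AVC at q = 9 is $19 ≤ P, so revenue covers variable cost.
Profit = P·q − TC = 37·9 − 466 = -$133, a loss, but smaller than the $295 fixed cost the firm would lose by shutting down.

Produce at q = 9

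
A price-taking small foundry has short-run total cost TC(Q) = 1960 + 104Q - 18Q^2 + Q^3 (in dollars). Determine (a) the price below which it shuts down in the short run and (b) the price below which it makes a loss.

Shutdown price = $23; break-even price = $188

AVC = 104 - 18Q + Q^2; minimized at Q = 9, giving min AVC = $23. That is the shutdown price.
ATC = 1960/Q + 104 - 18Q + Q^2. Setting dATC/dQ = −1960/Q^2 − 18 + 2Q = 0 gives Q = 14 (since 2·14^3 − 18·14^2 = 1960).
min ATC = 1960/14 + 104 − 18·14 + 14^2 = $188. That is the break-even price.
Between these two prices the firm operates at a loss; above $188 it earns a profit.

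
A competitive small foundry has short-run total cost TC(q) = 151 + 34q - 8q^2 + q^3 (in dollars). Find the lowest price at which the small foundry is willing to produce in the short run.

$18 per unit

The firm shuts down when price falls below the minimum of average variable cost. AVC = VC/q = 34 - 8q + q^2.
dAVC/dq = -8 + 2q = 0 gives q = 4. min AVC = 34 - 8·4 + 4^2 = 18.
For P < $18 the firm produces nothing.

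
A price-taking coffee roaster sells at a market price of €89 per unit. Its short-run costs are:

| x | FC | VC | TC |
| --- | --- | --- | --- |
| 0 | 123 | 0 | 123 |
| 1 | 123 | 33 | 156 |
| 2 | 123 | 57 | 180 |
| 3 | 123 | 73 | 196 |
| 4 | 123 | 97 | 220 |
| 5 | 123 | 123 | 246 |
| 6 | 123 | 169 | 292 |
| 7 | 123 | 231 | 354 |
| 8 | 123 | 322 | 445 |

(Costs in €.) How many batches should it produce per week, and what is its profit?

x = 7; profit = €269

Compute π = P·x − TC at each output: x=0: -123; x=1: -67; x=2: -2; x=3: 71; x=4: 136; x=5: 199; x=6: 242; x=7: 269; x=8: 267.
Profit is maximized at x = 7. AVC there is 231/7 = €33 ≤ P, so producing beats shutting down (which would give -€123).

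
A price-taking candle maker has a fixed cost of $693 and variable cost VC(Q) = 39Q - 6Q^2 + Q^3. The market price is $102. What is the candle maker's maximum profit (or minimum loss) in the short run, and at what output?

Profit = -$301 at Q = 7

AVC = 39 - 6Q + Q^2; min AVC = $30 at Q = 3. Since P = $102 ≥ min AVC, the firm produces.
With MC = 39 - 12Q + 3Q^2, P = MC on the upward-sloping part at Q* = 7.
TR = 102·7 = 714. TC = 693 + 322 = 1015. Profit = 714 − 1015 = -$301.
That loss of $301 beats the $693 the firm would lose by shutting down; producing recovers $392 of fixed cost.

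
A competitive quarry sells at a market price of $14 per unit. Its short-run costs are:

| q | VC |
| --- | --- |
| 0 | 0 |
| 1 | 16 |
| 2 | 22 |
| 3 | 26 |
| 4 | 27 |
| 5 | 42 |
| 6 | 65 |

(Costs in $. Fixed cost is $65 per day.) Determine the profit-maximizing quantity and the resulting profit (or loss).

Profit at each row (π = 14q − TC): q=0: -65; q=1: -67; q=2: -59; q=3: -49; q=4: -36; q=5: -37; q=6: -46.
Profit is maximized at q = 4. AVC there is 27/4 = $6.75 ≤ P, so producing beats shutting down (which would give -$65).

q = 4; profit = -$36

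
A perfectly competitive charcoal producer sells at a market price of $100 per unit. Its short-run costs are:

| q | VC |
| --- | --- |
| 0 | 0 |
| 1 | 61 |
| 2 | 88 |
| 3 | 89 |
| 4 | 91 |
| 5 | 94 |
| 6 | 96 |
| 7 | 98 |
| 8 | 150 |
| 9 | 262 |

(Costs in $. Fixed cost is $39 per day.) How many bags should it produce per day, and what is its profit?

Compute π = P·q − TC at each output: q=0: -39; q=1: 0; q=2: 73; q=3: 172; q=4: 270; q=5: 367; q=6: 465; q=7: 563; q=8: 611; q=9: 599.
Profit is maximized at q = 8. AVC there is 150/8 = $18.75 ≤ P, so producing beats shutting down (which would give -$39).

q = 8; profit = $611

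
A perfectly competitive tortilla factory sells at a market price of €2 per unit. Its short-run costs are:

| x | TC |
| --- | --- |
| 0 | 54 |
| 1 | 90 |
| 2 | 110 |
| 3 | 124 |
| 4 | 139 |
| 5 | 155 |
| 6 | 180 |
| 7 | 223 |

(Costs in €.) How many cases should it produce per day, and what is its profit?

Compute π = P·x − TC at each output: x=0: -54; x=1: -88; x=2: -106; x=3: -118; x=4: -131; x=5: -145; x=6: -168; x=7: -209.
Profit is highest at x = 0. Equivalently, the lowest AVC in the table is 101/5 ≈ €20.20 at x = 5, and P = €2 falls below it — price never covers variable cost, so the firm shuts down and loses only its fixed cost.

x = 0 (shut down); profit = -€54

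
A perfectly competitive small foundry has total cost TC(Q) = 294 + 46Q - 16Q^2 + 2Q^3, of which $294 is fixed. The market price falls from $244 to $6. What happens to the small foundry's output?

Output falls from 9 to 0 (the firm shuts down)

AVC = 46 - 16Q + 2Q^2, minimized at Q = 4 where min AVC = $14. MC = 46 - 32Q + 6Q^2.
At P = $244 ≥ min AVC, set P = MC on the rising branch: Q = 9.
At P = $6 < min AVC = $14, price no longer covers variable cost at any output, so the firm shuts down: Q = 0.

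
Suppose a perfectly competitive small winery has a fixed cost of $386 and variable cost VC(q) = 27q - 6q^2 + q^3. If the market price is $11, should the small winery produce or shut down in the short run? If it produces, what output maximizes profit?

Variable cost is VC = 27q - 6q^2 + q^3, so AVC = VC/q = 27 - 6q + q^2 and MC = dTC/dq = 27 - 12q + 3q^2.
AVC hits its minimum where MC = AVC, at q = 3, giving min AVC = 27 - 6·3 + 3^2 = $18.
P = $11 lies below min AVC = $18; no output level covers variable cost.
Best response: produce nothing and absorb the $386 fixed cost.

Shut down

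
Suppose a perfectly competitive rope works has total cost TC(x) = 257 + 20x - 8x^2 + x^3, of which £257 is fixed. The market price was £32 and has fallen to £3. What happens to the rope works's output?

Output falls from 6 to 0 (the firm shuts down)

MC = 20 - 16x + 3x^2; the shutdown threshold is min AVC = £4 (at x = 4).
With P = £32 above the shutdown price, P = MC gives x = 6.
At P = £3 < min AVC = £4, price no longer covers variable cost at any output, so the firm shuts down: x = 0.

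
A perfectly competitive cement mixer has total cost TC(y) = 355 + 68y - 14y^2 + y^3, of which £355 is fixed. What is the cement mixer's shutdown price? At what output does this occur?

The firm shuts down when price falls below the minimum of average variable cost. AVC = VC/y = 68 - 14y + y^2.
At the minimum of AVC, MC = AVC. MC = 68 - 28y + 3y^2; setting MC = AVC gives 2y^2 - 14y = 0, so y = 7. min AVC = 19.
For P < £19 the firm produces nothing.

£19 per unit, at y = 7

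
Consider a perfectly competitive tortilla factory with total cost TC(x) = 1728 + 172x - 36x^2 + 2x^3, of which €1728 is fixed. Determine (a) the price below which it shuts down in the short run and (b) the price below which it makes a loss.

AVC = 172 - 36x + 2x^2; minimized at x = 9, giving min AVC = €10. That is the shutdown price.
ATC = 1728/x + 172 - 36x + 2x^2. Setting dATC/dx = −1728/x^2 − 36 + 4x = 0 gives x = 12 (since 4·12^3 − 36·12^2 = 1728).
min ATC = 1728/12 + 172 − 36·12 + 2·12^2 = €172. That is the break-even price.
Between these two prices the firm operates at a loss; above €172 it earns a profit.

Shutdown price = €10; break-even price = €172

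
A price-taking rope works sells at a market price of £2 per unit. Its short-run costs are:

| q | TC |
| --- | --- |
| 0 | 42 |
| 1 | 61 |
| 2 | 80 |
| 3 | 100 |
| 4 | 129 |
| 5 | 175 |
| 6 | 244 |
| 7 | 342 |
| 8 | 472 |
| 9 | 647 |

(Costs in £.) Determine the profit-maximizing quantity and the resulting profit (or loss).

Tabulate TR − TC: q=0: -42; q=1: -59; q=2: -76; q=3: -94; q=4: -121; q=5: -165; q=6: -232; q=7: -328; q=8: -456; q=9: -629.
Profit is highest at q = 0. Equivalently, the lowest AVC in the table is 19/1 ≈ £19 at q = 1, and P = £2 falls below it — price never covers variable cost, so the firm shuts down and loses only its fixed cost.

q = 0 (shut down); profit = -£42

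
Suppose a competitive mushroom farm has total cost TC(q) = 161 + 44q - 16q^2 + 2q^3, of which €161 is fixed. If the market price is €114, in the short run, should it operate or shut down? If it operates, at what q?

Produce at q = 7

Strip out fixed cost: VC = 44q - 16q^2 + 2q^3. Then AVC = 44 - 16q + 2q^2 and MC = 44 - 32q + 6q^2.
AVC hits its minimum where MC = AVC, at q = 4, giving min AVC = 44 - 16·4 + 2·4^2 = €12.
Because €114 ≥ €12, revenue can cover variable cost; the firm operates.
Set P = MC: 114 = 44 - 32q + 6q^2 → -70 - 32q + 6q^2 = 0. The roots are q = -5/3 and q = 7; the profit-maximizing output is on the rising part of MC, so q* = 7.
Check: AVC at q = 7 is €30 ≤ P, so revenue covers variable cost.
Profit = P·q − TC = 114·7 − 371 = €427.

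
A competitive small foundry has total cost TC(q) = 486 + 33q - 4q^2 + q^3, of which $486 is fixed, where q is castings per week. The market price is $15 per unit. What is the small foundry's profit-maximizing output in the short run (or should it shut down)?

From TC, MC = TC'(q) = 33 - 8q + 3q^2 and AVC = VC/q = 33 - 4q + q^2.
AVC is minimized where dAVC/dq = -4 + 2q = 0, at q = 2; min AVC = 33 - 4·2 + 2^2 = $29.
With P < min AVC ($15 < $29), every unit sold adds to the loss.
Shutting down limits the loss to fixed cost, $486.

Shut down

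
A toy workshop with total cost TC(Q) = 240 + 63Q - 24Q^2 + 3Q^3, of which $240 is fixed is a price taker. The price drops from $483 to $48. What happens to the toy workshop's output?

Output falls from 10 to 5

MC = 63 - 48Q + 9Q^2; the shutdown threshold is min AVC = $15 (at Q = 4).
With P = $483 above the shutdown price, P = MC gives Q = 10.
At P = $48 ≥ min AVC, set P = MC: Q = 5. The firm stays open but cuts output.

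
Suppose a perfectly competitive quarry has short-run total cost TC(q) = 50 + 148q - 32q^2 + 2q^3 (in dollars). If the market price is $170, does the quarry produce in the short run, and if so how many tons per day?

Produce at q = 11

From TC, MC = TC'(q) = 148 - 64q + 6q^2 and AVC = VC/q = 148 - 32q + 2q^2.
AVC hits its minimum where MC = AVC, at q = 8, giving min AVC = 148 - 32·8 + 2·8^2 = $20.
Since P = $170 ≥ min AVC = $20, price covers variable cost and the firm should produce.
Set P = MC: 170 = 148 - 64q + 6q^2 → -22 - 64q + 6q^2 = 0. The roots are q = -1/3 and q = 11; the profit-maximizing output is on the rising part of MC, so q* = 11.
Check: AVC at q = 11 is $38 ≤ P, so revenue covers variable cost.
Profit = P·q − TC = 170·11 − 468 = $1402.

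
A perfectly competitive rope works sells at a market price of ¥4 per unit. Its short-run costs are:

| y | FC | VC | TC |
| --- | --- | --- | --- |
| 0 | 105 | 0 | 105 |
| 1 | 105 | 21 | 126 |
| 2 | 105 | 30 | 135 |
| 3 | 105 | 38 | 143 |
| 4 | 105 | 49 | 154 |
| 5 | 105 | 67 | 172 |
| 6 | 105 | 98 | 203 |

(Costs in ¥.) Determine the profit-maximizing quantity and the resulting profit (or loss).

Tabulate TR − TC: y=0: -105; y=1: -122; y=2: -127; y=3: -131; y=4: -138; y=5: -152; y=6: -179.
Profit is highest at y = 0. Equivalently, the lowest AVC in the table is 49/4 ≈ ¥12.25 at y = 4, and P = ¥4 falls below it — price never covers variable cost, so the firm shuts down and loses only its fixed cost.

y = 0 (shut down); profit = -¥105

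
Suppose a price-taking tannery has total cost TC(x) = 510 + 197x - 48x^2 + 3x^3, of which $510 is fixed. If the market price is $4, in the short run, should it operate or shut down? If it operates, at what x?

Variable cost is VC = 197x - 48x^2 + 3x^3, so AVC = VC/x = 197 - 48x + 3x^2 and MC = dTC/dx = 197 - 96x + 9x^2.
AVC hits its minimum where MC = AVC, at x = 8, giving min AVC = 197 - 48·8 + 3·8^2 = $5.
Since P = $4 < min AVC = $5, price fails to cover variable cost at any output.
Best response: produce nothing and absorb the $510 fixed cost.

Shut down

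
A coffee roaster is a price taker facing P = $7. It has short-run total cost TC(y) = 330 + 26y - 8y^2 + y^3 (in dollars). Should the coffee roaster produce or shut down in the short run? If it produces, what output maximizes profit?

Strip out fixed cost: VC = 26y - 8y^2 + y^3. Then AVC = 26 - 8y + y^2 and MC = 26 - 16y + 3y^2.
The AVC parabola has its vertex at y = 8/2 = 4, where AVC = 26 - 8·4 + 4^2 = $10.
Since P = $7 < min AVC = $10, price fails to cover variable cost at any output.
Shutting down limits the loss to fixed cost, $330.

Shut down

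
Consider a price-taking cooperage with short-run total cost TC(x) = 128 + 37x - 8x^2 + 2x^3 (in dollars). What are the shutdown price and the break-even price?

Shutdown price = $29; break-even price = $69

AVC = 37 - 8x + 2x^2; minimized at x = 2, giving min AVC = $29. That is the shutdown price.
ATC = 128/x + 37 - 8x + 2x^2. Setting dATC/dx = −128/x^2 − 8 + 4x = 0 gives x = 4 (since 4·4^3 − 8·4^2 = 128).
min ATC = 128/4 + 37 − 8·4 + 2·4^2 = $69. That is the break-even price.
Between these two prices the firm operates at a loss; above $69 it earns a profit.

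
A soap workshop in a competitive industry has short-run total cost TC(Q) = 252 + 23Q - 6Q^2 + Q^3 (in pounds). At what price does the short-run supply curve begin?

£14 per unit

Short-run supply begins at min AVC. From VC = 23Q - 6Q^2 + Q^3, AVC = 23 - 6Q + Q^2.
At the minimum of AVC, MC = AVC. MC = 23 - 12Q + 3Q^2; setting MC = AVC gives 2Q^2 - 6Q = 0, so Q = 3. min AVC = 14.
For P < £14 the firm produces nothing.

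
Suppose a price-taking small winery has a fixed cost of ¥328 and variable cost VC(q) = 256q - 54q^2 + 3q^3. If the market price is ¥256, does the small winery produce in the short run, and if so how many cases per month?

Strip out fixed cost: VC = 256q - 54q^2 + 3q^3. Then AVC = 256 - 54q + 3q^2 and MC = 256 - 108q + 9q^2.
The AVC parabola has its vertex at q = 54/6 = 9, where AVC = 256 - 54·9 + 3·9^2 = ¥13.
Since P = ¥256 ≥ min AVC = ¥13, price covers variable cost and the firm should produce.
Solving P = MC: -108q + 9q^2 = 0 ⇒ q = 0 or 12. On the upward-sloping branch, q* = 12.
Check: AVC at q = 12 is ¥40 ≤ P, so revenue covers variable cost.
Profit = P·q − TC = 256·12 − 808 = ¥2264.

Produce at q = 12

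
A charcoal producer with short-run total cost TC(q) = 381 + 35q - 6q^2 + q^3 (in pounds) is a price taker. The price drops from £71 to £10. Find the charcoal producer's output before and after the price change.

Output falls from 6 to 0 (the firm shuts down)

MC = 35 - 12q + 3q^2; the shutdown threshold is min AVC = £26 (at q = 3).
With P = £71 above the shutdown price, P = MC gives q = 6.
At P = £10 < min AVC = £26, price no longer covers variable cost at any output, so the firm shuts down: q = 0.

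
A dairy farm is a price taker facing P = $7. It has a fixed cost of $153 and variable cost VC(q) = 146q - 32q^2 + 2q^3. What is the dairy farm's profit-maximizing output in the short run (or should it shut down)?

Variable cost is VC = 146q - 32q^2 + 2q^3, so AVC = VC/q = 146 - 32q + 2q^2 and MC = dTC/dq = 146 - 64q + 6q^2.
AVC is minimized where dAVC/dq = -32 + 4q = 0, at q = 8; min AVC = 146 - 32·8 + 2·8^2 = $18.
With P < min AVC ($7 < $18), every unit sold adds to the loss.
The firm minimizes its loss by shutting down and losing only its fixed cost of $153.

Shut down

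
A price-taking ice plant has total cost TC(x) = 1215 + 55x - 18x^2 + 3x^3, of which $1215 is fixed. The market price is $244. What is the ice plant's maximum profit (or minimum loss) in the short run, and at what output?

Profit = -$39 at x = 7

AVC = 55 - 18x + 3x^2 has its minimum $28 at x = 3; price $244 clears that bar, so the firm operates.
MC = 55 - 36x + 9x^2. Setting P = MC and taking the root on the rising branch gives x* = 7.
TR = 244·7 = 1708. TC = 1215 + 532 = 1747. Profit = 1708 − 1747 = -$39.
That loss of $39 beats the $1215 the firm would lose by shutting down; producing recovers $1176 of fixed cost.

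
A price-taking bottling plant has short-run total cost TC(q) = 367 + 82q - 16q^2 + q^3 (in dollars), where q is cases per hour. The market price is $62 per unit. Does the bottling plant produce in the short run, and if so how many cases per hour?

Variable cost is VC = 82q - 16q^2 + q^3, so AVC = VC/q = 82 - 16q + q^2 and MC = dTC/dq = 82 - 32q + 3q^2.
AVC hits its minimum where MC = AVC, at q = 8, giving min AVC = 82 - 16·8 + 8^2 = $18.
Since P = $62 ≥ min AVC = $18, price covers variable cost and the firm should produce.
Set P = MC: 62 = 82 - 32q + 3q^2 → 20 - 32q + 3q^2 = 0. The roots are q = 2/3 and q = 10; the profit-maximizing output is on the rising part of MC, so q* = 10.
Check: AVC at q = 10 is $22 ≤ P, so revenue covers variable cost.
Profit = P·q − TC = 62·10 − 587 = $33.

Produce at q = 10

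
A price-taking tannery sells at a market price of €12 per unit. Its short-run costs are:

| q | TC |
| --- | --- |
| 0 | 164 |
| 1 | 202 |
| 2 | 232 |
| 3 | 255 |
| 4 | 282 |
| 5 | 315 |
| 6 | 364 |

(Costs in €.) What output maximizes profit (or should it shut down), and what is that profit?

Compute π = P·q − TC at each output: q=0: -164; q=1: -190; q=2: -208; q=3: -219; q=4: -234; q=5: -255; q=6: -292.
Profit is highest at q = 0. Equivalently, the lowest AVC in the table is 118/4 ≈ €29.50 at q = 4, and P = €12 falls below it — price never covers variable cost, so the firm shuts down and loses only its fixed cost.

q = 0 (shut down); profit = -€164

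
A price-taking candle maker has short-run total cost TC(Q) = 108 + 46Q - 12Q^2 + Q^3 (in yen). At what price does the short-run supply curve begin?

Short-run supply begins at min AVC. From VC = 46Q - 12Q^2 + Q^3, AVC = 46 - 12Q + Q^2.
At the minimum of AVC, MC = AVC. MC = 46 - 24Q + 3Q^2; setting MC = AVC gives 2Q^2 - 12Q = 0, so Q = 6. min AVC = 10.
The firm shuts down for any P below ¥10.

¥10 per unit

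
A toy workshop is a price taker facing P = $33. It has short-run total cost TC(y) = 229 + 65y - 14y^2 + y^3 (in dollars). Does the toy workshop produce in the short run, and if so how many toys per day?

From TC, MC = TC'(y) = 65 - 28y + 3y^2 and AVC = VC/y = 65 - 14y + y^2.
AVC hits its minimum where MC = AVC, at y = 7, giving min AVC = 65 - 14·7 + 7^2 = $16.
Because $33 ≥ $16, revenue can cover variable cost; the firm operates.
P = MC gives 32 - 28y + 3y^2 = 0, with roots 4/3 and 8. Take the larger (rising MC): y* = 8.
Check: AVC at y = 8 is $17 ≤ P, so revenue covers variable cost.
Profit = P·y − TC = 33·8 − 365 = -$101, a loss, but smaller than the $229 fixed cost the firm would lose by shutting down.

Produce at y = 8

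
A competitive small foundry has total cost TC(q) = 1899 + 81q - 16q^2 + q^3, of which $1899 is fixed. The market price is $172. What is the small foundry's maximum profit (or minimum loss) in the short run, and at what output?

Profit = -$209 at q = 13

AVC = 81 - 16q + q^2; min AVC = $17 at q = 8. Since P = $172 ≥ min AVC, the firm produces.
With MC = 81 - 32q + 3q^2, P = MC on the upward-sloping part at q* = 13.
TR = 172·13 = 2236. TC = 1899 + 546 = 2445. Profit = 2236 − 2445 = -$209.
By producing, the firm covers all variable cost plus $1690 of fixed cost; shutting down would lose the full $1899.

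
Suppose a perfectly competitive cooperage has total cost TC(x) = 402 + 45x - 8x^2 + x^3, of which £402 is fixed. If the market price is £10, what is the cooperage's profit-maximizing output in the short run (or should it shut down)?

Shut down

Strip out fixed cost: VC = 45x - 8x^2 + x^3. Then AVC = 45 - 8x + x^2 and MC = 45 - 16x + 3x^2.
AVC is minimized where dAVC/dx = -8 + 2x = 0, at x = 4; min AVC = 45 - 8·4 + 4^2 = £29.
Since P = £10 < min AVC = £29, price fails to cover variable cost at any output.
Shutting down limits the loss to fixed cost, £402.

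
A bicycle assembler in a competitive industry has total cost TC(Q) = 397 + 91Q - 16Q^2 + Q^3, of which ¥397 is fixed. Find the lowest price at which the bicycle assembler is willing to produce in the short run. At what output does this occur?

The shutdown price is the minimum of AVC. VC = 91Q - 16Q^2 + Q^3, so AVC = 91 - 16Q + Q^2.
dAVC/dQ = -16 + 2Q = 0 gives Q = 8. min AVC = 91 - 16·8 + 8^2 = 27.
For P < ¥27 the firm produces nothing.

¥27 per unit, at Q = 8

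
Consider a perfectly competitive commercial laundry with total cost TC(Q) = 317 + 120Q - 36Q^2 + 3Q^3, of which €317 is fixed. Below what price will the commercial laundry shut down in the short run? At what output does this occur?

€12 per unit, at Q = 6

Short-run supply begins at min AVC. From VC = 120Q - 36Q^2 + 3Q^3, AVC = 120 - 36Q + 3Q^2.
At the minimum of AVC, MC = AVC. MC = 120 - 72Q + 9Q^2; setting MC = AVC gives 6Q^2 - 36Q = 0, so Q = 6. min AVC = 12.
The firm shuts down for any P below €12.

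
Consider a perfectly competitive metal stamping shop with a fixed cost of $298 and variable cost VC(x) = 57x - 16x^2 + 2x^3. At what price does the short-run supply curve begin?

$25 per unit

The shutdown price is the minimum of AVC. VC = 57x - 16x^2 + 2x^3, so AVC = 57 - 16x + 2x^2.
dAVC/dx = -16 + 4x = 0 gives x = 4. min AVC = 57 - 16·4 + 2·4^2 = 25.
So the shutdown price is $25.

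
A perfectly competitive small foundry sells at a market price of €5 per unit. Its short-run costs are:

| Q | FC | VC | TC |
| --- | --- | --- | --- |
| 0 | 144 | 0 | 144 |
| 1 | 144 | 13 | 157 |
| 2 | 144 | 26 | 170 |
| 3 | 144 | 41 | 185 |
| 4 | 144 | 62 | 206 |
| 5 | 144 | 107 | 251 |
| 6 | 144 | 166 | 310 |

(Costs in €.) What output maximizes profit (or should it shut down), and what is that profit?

Profit at each row (π = 5Q − TC): Q=0: -144; Q=1: -152; Q=2: -160; Q=3: -170; Q=4: -186; Q=5: -226; Q=6: -280.
Profit is highest at Q = 0. Equivalently, the lowest AVC in the table is 13/1 ≈ €13 at Q = 1, and P = €5 falls below it — price never covers variable cost, so the firm shuts down and loses only its fixed cost.

Q = 0 (shut down); profit = -€144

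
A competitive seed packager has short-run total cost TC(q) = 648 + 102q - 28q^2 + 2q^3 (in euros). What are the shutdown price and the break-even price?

Shutdown price = min AVC. AVC = 102 - 28q + 2q^2, with vertex at q = 7 and minimum €4.
ATC = 648/q + 102 - 28q + 2q^2. Setting dATC/dq = −648/q^2 − 28 + 4q = 0 gives q = 9 (since 4·9^3 − 28·9^2 = 648).
min ATC = 648/9 + 102 − 28·9 + 2·9^2 = €84. That is the break-even price.
For €4 ≤ P < €84 the firm produces at a loss; below €4 it shuts down.

Shutdown price = €4; break-even price = €84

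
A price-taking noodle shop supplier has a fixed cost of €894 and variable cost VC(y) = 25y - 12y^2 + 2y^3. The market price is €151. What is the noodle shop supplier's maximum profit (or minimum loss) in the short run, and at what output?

Profit = -€110 at y = 7

AVC = 25 - 12y + 2y^2 has its minimum €7 at y = 3; price €151 clears that bar, so the firm operates.
With MC = 25 - 24y + 6y^2, P = MC on the upward-sloping part at y* = 7.
TR = 151·7 = 1057. TC = 894 + 273 = 1167. Profit = 1057 − 1167 = -€110.
By producing, the firm covers all variable cost plus €784 of fixed cost; shutting down would lose the full €894.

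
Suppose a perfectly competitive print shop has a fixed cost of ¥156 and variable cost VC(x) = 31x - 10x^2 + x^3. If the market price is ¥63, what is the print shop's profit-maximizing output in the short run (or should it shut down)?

Produce at x = 8

From TC, MC = TC'(x) = 31 - 20x + 3x^2 and AVC = VC/x = 31 - 10x + x^2.
AVC hits its minimum where MC = AVC, at x = 5, giving min AVC = 31 - 10·5 + 5^2 = ¥6.
P = ¥63 exceeds min AVC = ¥6, so the firm stays open.
P = MC gives -32 - 20x + 3x^2 = 0, with roots -4/3 and 8. Take the larger (rising MC): x* = 8.
Check: AVC at x = 8 is ¥15 ≤ P, so revenue covers variable cost.
Profit = P·x − TC = 63·8 − 276 = ¥228.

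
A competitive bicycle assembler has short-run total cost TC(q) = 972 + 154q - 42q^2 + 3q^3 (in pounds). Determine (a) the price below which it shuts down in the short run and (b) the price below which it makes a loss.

AVC = 154 - 42q + 3q^2; minimized at q = 7, giving min AVC = £7. That is the shutdown price.
ATC = 972/q + 154 - 42q + 3q^2. Setting dATC/dq = −972/q^2 − 42 + 6q = 0 gives q = 9 (since 6·9^3 − 42·9^2 = 972).
min ATC = 972/9 + 154 − 42·9 + 3·9^2 = £127. That is the break-even price.
Between these two prices the firm operates at a loss; above £127 it earns a profit.

Shutdown price = £7; break-even price = £127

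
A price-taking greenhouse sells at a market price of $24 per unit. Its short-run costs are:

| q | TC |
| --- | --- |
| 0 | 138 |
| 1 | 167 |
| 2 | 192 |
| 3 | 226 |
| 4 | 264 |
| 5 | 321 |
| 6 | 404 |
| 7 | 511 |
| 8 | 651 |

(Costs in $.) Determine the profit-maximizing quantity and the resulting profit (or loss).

Tabulate TR − TC: q=0: -138; q=1: -143; q=2: -144; q=3: -154; q=4: -168; q=5: -201; q=6: -260; q=7: -343; q=8: -459.
Profit is highest at q = 0. Equivalently, the lowest AVC in the table is 54/2 ≈ $27 at q = 2, and P = $24 falls below it — price never covers variable cost, so the firm shuts down and loses only its fixed cost.

q = 0 (shut down); profit = -$138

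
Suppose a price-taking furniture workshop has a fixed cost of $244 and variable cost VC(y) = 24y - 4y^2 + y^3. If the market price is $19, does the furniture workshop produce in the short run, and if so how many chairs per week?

Variable cost is VC = 24y - 4y^2 + y^3, so AVC = VC/y = 24 - 4y + y^2 and MC = dTC/dy = 24 - 8y + 3y^2.
The AVC parabola has its vertex at y = 4/2 = 2, where AVC = 24 - 4·2 + 2^2 = $20.
With P < min AVC ($19 < $20), every unit sold adds to the loss.
Shutting down limits the loss to fixed cost, $244.

Shut down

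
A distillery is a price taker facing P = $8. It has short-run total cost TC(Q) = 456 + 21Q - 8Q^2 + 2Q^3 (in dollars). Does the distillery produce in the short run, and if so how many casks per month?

Strip out fixed cost: VC = 21Q - 8Q^2 + 2Q^3. Then AVC = 21 - 8Q + 2Q^2 and MC = 21 - 16Q + 6Q^2.
The AVC parabola has its vertex at Q = 8/4 = 2, where AVC = 21 - 8·2 + 2·2^2 = $13.
Since P = $8 < min AVC = $13, price fails to cover variable cost at any output.
Best response: produce nothing and absorb the $456 fixed cost.

Shut down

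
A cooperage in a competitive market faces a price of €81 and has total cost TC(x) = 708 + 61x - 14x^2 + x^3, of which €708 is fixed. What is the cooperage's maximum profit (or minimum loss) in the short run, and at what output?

AVC = 61 - 14x + x^2 has its minimum €12 at x = 7; price €81 clears that bar, so the firm operates.
With MC = 61 - 28x + 3x^2, P = MC on the upward-sloping part at x* = 10.
TR = 81·10 = 810. TC = 708 + 210 = 918. Profit = 810 − 918 = -€108.
That loss of €108 beats the €708 the firm would lose by shutting down; producing recovers €600 of fixed cost.

Profit = -€108 at x = 10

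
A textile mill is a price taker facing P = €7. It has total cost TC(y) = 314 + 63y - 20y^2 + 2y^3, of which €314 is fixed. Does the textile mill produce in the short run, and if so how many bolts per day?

Shut down

From TC, MC = TC'(y) = 63 - 40y + 6y^2 and AVC = VC/y = 63 - 20y + 2y^2.
AVC is minimized where dAVC/dy = -20 + 4y = 0, at y = 5; min AVC = 63 - 20·5 + 2·5^2 = €13.
P = €7 lies below min AVC = €13; no output level covers variable cost.
Shutting down limits the loss to fixed cost, €314.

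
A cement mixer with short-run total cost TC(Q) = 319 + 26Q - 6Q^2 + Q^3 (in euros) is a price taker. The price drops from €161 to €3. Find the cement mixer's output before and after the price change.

Output falls from 9 to 0 (the firm shuts down)

MC = 26 - 12Q + 3Q^2; the shutdown threshold is min AVC = €17 (at Q = 3).
At P = €161 ≥ min AVC, set P = MC on the rising branch: Q = 9.
At P = €3 < min AVC = €17, price no longer covers variable cost at any output, so the firm shuts down: Q = 0.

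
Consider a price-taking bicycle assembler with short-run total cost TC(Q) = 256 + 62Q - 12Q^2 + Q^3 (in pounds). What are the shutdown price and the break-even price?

Shutdown price = £26; break-even price = £62

AVC = 62 - 12Q + Q^2; minimized at Q = 6, giving min AVC = £26. That is the shutdown price.
ATC = 256/Q + 62 - 12Q + Q^2. Setting dATC/dQ = −256/Q^2 − 12 + 2Q = 0 gives Q = 8 (since 2·8^3 − 12·8^2 = 256).
min ATC = 256/8 + 62 − 12·8 + 8^2 = £62. That is the break-even price.
Between these two prices the firm operates at a loss; above £62 it earns a profit.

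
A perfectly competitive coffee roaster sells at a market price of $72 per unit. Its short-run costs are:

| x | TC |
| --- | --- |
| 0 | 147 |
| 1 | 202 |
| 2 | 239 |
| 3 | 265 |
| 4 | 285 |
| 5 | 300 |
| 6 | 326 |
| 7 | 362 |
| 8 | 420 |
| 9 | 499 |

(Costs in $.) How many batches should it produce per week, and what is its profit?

Tabulate TR − TC: x=0: -147; x=1: -130; x=2: -95; x=3: -49; x=4: 3; x=5: 60; x=6: 106; x=7: 142; x=8: 156; x=9: 149.
Profit is maximized at x = 8. AVC there is 273/8 = $34.12 ≤ P, so producing beats shutting down (which would give -$147).

x = 8; profit = $156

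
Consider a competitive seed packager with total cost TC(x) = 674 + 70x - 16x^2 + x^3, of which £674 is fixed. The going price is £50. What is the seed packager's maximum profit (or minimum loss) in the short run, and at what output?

Profit = -£274 at x = 10

AVC = 70 - 16x + x^2; min AVC = £6 at x = 8. Since P = £50 ≥ min AVC, the firm produces.
MC = 70 - 32x + 3x^2. Setting P = MC and taking the root on the rising branch gives x* = 10.
TR = 50·10 = 500. TC = 674 + 100 = 774. Profit = 500 − 774 = -£274.
That loss of £274 beats the £674 the firm would lose by shutting down; producing recovers £400 of fixed cost.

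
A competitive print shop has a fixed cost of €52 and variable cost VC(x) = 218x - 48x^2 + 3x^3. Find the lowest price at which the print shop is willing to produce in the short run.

The firm shuts down when price falls below the minimum of average variable cost. AVC = VC/x = 218 - 48x + 3x^2.
dAVC/dx = -48 + 6x = 0 gives x = 8. min AVC = 218 - 48·8 + 3·8^2 = 26.
For P < €26 the firm produces nothing.

€26 per unit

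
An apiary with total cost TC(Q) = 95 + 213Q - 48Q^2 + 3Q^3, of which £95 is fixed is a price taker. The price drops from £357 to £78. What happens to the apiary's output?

Output falls from 12 to 9

AVC = 213 - 48Q + 3Q^2, minimized at Q = 8 where min AVC = £21. MC = 213 - 96Q + 9Q^2.
At P = £357 ≥ min AVC, set P = MC on the rising branch: Q = 12.
At P = £78 ≥ min AVC, set P = MC: Q = 9. The firm stays open but cuts output.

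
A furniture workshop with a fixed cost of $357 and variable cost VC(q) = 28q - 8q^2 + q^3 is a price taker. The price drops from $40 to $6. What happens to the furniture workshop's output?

MC = 28 - 16q + 3q^2; the shutdown threshold is min AVC = $12 (at q = 4).
With P = $40 above the shutdown price, P = MC gives q = 6.
At P = $6 < min AVC = $12, price no longer covers variable cost at any output, so the firm shuts down: q = 0.

Output falls from 6 to 0 (the firm shuts down)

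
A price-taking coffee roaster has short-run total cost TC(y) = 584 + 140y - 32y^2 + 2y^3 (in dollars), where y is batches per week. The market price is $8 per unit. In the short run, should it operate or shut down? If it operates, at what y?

Variable cost is VC = 140y - 32y^2 + 2y^3, so AVC = VC/y = 140 - 32y + 2y^2 and MC = dTC/dy = 140 - 64y + 6y^2.
AVC hits its minimum where MC = AVC, at y = 8, giving min AVC = 140 - 32·8 + 2·8^2 = $12.
P = $8 lies below min AVC = $12; no output level covers variable cost.
The firm minimizes its loss by shutting down and losing only its fixed cost of $584.

Shut down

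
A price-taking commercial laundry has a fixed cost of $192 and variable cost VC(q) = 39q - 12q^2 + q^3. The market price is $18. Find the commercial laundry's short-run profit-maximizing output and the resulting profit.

AVC = 39 - 12q + q^2 has its minimum $3 at q = 6; price $18 clears that bar, so the firm operates.
MC = 39 - 24q + 3q^2. Setting P = MC and taking the root on the rising branch gives q* = 7.
TR = 18·7 = 126. TC = 192 + 28 = 220. Profit = 126 − 220 = -$94.
By producing, the firm covers all variable cost plus $98 of fixed cost; shutting down would lose the full $192.

Profit = -$94 at q = 7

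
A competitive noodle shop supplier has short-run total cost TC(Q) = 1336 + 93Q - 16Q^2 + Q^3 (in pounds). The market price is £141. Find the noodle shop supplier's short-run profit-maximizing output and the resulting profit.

AVC = 93 - 16Q + Q^2 has its minimum £29 at Q = 8; price £141 clears that bar, so the firm operates.
MC = 93 - 32Q + 3Q^2. Setting P = MC and taking the root on the rising branch gives Q* = 12.
TR = 141·12 = 1692. TC = 1336 + 540 = 1876. Profit = 1692 − 1876 = -£184.
Shutting down would mean losing the fixed cost of £1336, so operating at a loss of £184 is better by £1152.

Profit = -£184 at Q = 12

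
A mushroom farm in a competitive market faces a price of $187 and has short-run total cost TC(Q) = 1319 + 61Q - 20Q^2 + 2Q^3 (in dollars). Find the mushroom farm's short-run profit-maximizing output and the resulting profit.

AVC = 61 - 20Q + 2Q^2; min AVC = $11 at Q = 5. Since P = $187 ≥ min AVC, the firm produces.
With MC = 61 - 40Q + 6Q^2, P = MC on the upward-sloping part at Q* = 9.
TR = 187·9 = 1683. TC = 1319 + 387 = 1706. Profit = 1683 − 1706 = -$23.
That loss of $23 beats the $1319 the firm would lose by shutting down; producing recovers $1296 of fixed cost.

Profit = -$23 at Q = 9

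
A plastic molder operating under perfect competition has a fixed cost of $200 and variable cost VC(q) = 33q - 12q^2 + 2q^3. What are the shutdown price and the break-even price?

Shutdown price = $15; break-even price = $63

Shutdown price = min AVC. AVC = 33 - 12q + 2q^2, with vertex at q = 3 and minimum $15.
ATC = 200/q + 33 - 12q + 2q^2. Setting dATC/dq = −200/q^2 − 12 + 4q = 0 gives q = 5 (since 4·5^3 − 12·5^2 = 200).
min ATC = 200/5 + 33 − 12·5 + 2·5^2 = $63. That is the break-even price.
Between these two prices the firm operates at a loss; above $63 it earns a profit.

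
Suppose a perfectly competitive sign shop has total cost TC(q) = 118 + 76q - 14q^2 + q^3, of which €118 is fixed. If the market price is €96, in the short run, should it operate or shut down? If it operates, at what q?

Produce at q = 10

From TC, MC = TC'(q) = 76 - 28q + 3q^2 and AVC = VC/q = 76 - 14q + q^2.
AVC hits its minimum where MC = AVC, at q = 7, giving min AVC = 76 - 14·7 + 7^2 = €27.
Because €96 ≥ €27, revenue can cover variable cost; the firm operates.
P = MC gives -20 - 28q + 3q^2 = 0, with roots -2/3 and 10. Take the larger (rising MC): q* = 10.
Check: AVC at q = 10 is €36 ≤ P, so revenue covers variable cost.
Profit = P·q − TC = 96·10 − 478 = €482.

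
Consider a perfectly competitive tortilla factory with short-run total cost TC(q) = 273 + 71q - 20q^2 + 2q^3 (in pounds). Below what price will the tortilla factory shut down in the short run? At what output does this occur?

£21 per unit, at q = 5

The shutdown price is the minimum of AVC. VC = 71q - 20q^2 + 2q^3, so AVC = 71 - 20q + 2q^2.
At the minimum of AVC, MC = AVC. MC = 71 - 40q + 6q^2; setting MC = AVC gives 4q^2 - 20q = 0, so q = 5. min AVC = 21.
So the shutdown price is £21.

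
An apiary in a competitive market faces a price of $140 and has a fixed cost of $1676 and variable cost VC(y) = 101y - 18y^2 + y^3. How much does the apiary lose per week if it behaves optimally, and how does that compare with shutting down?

Profit = -$324 at y = 13

AVC = 101 - 18y + y^2; min AVC = $20 at y = 9. Since P = $140 ≥ min AVC, the firm produces.
MC = 101 - 36y + 3y^2. Setting P = MC and taking the root on the rising branch gives y* = 13.
TR = 140·13 = 1820. TC = 1676 + 468 = 2144. Profit = 1820 − 2144 = -$324.
By producing, the firm covers all variable cost plus $1352 of fixed cost; shutting down would lose the full $1676.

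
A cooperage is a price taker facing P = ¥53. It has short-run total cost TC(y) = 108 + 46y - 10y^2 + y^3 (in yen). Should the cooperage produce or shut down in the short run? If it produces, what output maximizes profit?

Strip out fixed cost: VC = 46y - 10y^2 + y^3. Then AVC = 46 - 10y + y^2 and MC = 46 - 20y + 3y^2.
The AVC parabola has its vertex at y = 10/2 = 5, where AVC = 46 - 10·5 + 5^2 = ¥21.
P = ¥53 exceeds min AVC = ¥21, so the firm stays open.
Set P = MC: 53 = 46 - 20y + 3y^2 → -7 - 20y + 3y^2 = 0. The roots are y = -1/3 and y = 7; the profit-maximizing output is on the rising part of MC, so y* = 7.
Check: AVC at y = 7 is ¥25 ≤ P, so revenue covers variable cost.
Profit = P·y − TC = 53·7 − 283 = ¥88.

Produce at y = 7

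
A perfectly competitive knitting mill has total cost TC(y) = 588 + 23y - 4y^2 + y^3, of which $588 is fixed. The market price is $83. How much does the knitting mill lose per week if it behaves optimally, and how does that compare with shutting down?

AVC = 23 - 4y + y^2 has its minimum $19 at y = 2; price $83 clears that bar, so the firm operates.
MC = 23 - 8y + 3y^2. Setting P = MC and taking the root on the rising branch gives y* = 6.
TR = 83·6 = 498. TC = 588 + 210 = 798. Profit = 498 − 798 = -$300.
Shutting down would mean losing the fixed cost of $588, so operating at a loss of $300 is better by $288.

Profit = -$300 at y = 6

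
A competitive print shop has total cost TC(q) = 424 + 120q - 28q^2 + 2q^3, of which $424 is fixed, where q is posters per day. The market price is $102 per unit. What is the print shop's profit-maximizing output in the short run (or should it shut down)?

Produce at q = 9

Strip out fixed cost: VC = 120q - 28q^2 + 2q^3. Then AVC = 120 - 28q + 2q^2 and MC = 120 - 56q + 6q^2.
AVC is minimized where dAVC/dq = -28 + 4q = 0, at q = 7; min AVC = 120 - 28·7 + 2·7^2 = $22.
P = $102 exceeds min AVC = $22, so the firm stays open.
Set P = MC: 102 = 120 - 56q + 6q^2 → 18 - 56q + 6q^2 = 0. The roots are q = 1/3 and q = 9; the profit-maximizing output is on the rising part of MC, so q* = 9.
Check: AVC at q = 9 is $30 ≤ P, so revenue covers variable cost.
Profit = P·q − TC = 102·9 − 694 = $224.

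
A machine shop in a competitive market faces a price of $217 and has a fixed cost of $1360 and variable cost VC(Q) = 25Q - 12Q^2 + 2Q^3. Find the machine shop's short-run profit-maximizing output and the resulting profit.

AVC = 25 - 12Q + 2Q^2 has its minimum $7 at Q = 3; price $217 clears that bar, so the firm operates.
MC = 25 - 24Q + 6Q^2. Setting P = MC and taking the root on the rising branch gives Q* = 8.
TR = 217·8 = 1736. TC = 1360 + 456 = 1816. Profit = 1736 − 1816 = -$80.
Shutting down would mean losing the fixed cost of $1360, so operating at a loss of $80 is better by $1280.

Profit = -$80 at Q = 8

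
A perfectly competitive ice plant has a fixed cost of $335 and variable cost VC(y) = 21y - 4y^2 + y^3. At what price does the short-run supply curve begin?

The shutdown price is the minimum of AVC. VC = 21y - 4y^2 + y^3, so AVC = 21 - 4y + y^2.
dAVC/dy = -4 + 2y = 0 gives y = 2. min AVC = 21 - 4·2 + 2^2 = 17.
For P < $17 the firm produces nothing.

$17 per unit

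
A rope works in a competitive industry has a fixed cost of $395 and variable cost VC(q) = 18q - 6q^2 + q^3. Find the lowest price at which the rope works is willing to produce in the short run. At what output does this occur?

$9 per unit, at q = 3

The firm shuts down when price falls below the minimum of average variable cost. AVC = VC/q = 18 - 6q + q^2.
dAVC/dq = -6 + 2q = 0 gives q = 3. min AVC = 18 - 6·3 + 3^2 = 9.
The firm shuts down for any P below $9.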